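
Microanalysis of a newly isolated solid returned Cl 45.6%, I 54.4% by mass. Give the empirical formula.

Cl3I

Assume 100 g: 45.6 g Cl, 54.4 g I.
n(Cl) = 45.6/35.45 = 1.286, n(I) = 54.4/126.90 = 0.4287
Divide by the smallest (0.4287 mol I): Cl 3.001, I 1.000
Ratio ≈ 3:1, so the empirical formula is Cl3I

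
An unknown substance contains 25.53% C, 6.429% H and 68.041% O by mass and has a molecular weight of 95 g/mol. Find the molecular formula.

C2H6O4

Assume 100 g: 25.53 g C, 6.429 g H, 68.041 g O.
n(C) = 25.53/12.01 = 2.126, n(H) = 6.429/1.008 = 6.378, n(O) = 68.041/16.00 = 4.253
Ratios (÷ 2.126): C 1.000, H 3.000, O 2.001
Ratio ≈ 1:3:2, so the empirical formula is CH3O2
Empirical-formula mass = 47.03 g/mol
n = 95 / 47.03 = 2.02 ≈ 2
Molecular formula = (CH3O2)×2 = C2H6O4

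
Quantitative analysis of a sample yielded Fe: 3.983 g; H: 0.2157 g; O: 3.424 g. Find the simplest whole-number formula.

FeH3O3

Fe: 3.983 g ÷ 55.85 g/mol = 0.07132 mol
H: 0.2157 g ÷ 1.008 g/mol = 0.214 mol
O: 3.424 g ÷ 16.00 g/mol = 0.214 mol
Ratios (÷ 0.07132): Fe 1.000, H 3.001, O 3.001
Ratio ≈ 1:3:3, so the empirical formula is FeH3O3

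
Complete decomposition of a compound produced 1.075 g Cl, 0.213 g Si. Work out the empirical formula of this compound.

Cl4Si

n(Cl) = 1.075/35.45 = 0.03032, n(Si) = 0.213/28.09 = 0.007583
Smallest is Si at 0.007583 mol; normalising gives Cl 3.999, Si 1.000
Ratio ≈ 4:1, so the empirical formula is Cl4Si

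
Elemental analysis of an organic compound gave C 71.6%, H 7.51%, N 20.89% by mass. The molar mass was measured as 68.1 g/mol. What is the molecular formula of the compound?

C4H5N

Assume 100 g: 71.6 g C, 7.51 g H, 20.89 g N.
Moles — C: 71.6 / 12.01 = 5.962 mol; H: 7.51 / 1.008 = 7.45 mol; N: 20.89 / 14.01 = 1.491 mol
Divide by the smallest (1.491 mol N): C 3.998, H 4.997, N 1.000
Ratio ≈ 4:5:1, so the empirical formula is C4H5N
Empirical-formula mass = 67.09 g/mol
n = 68.1 / 67.09 = 1.02 ≈ 1
Molecular formula = empirical formula = C4H5N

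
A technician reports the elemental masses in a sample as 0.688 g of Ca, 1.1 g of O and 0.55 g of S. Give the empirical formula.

CaO4S

Moles — Ca: 0.688 / 40.08 = 0.01717 mol; O: 1.1 / 16.00 = 0.06875 mol; S: 0.55 / 32.07 = 0.01715 mol
Smallest is S at 0.01715 mol; normalising gives Ca 1.001, O 4.009, S 1.000
Ratio ≈ 1:4:1, so the empirical formula is CaO4S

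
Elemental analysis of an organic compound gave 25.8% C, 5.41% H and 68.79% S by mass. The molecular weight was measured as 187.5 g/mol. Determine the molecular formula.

Assume 100 g: 25.8 g C, 5.41 g H, 68.79 g S.
C: 25.8 g ÷ 12.01 g/mol = 2.148 mol
H: 5.41 g ÷ 1.008 g/mol = 5.367 mol
S: 68.79 g ÷ 32.07 g/mol = 2.145 mol
Divide by the smallest (2.145 mol S): C 1.001, H 2.502, S 1.000
Scaling by 2: C 2.00, H 5.00, S 2.00 → C2H5S2
Empirical-formula mass = 93.20 g/mol
n = 187.5 / 93.20 = 2.01 ≈ 2
Molecular formula = (C2H5S2)×2 = C4H10S4

C4H10S4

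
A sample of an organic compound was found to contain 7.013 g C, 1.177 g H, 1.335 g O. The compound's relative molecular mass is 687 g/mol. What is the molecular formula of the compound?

C42H84O6

Moles — C: 7.013 / 12.01 = 0.5839 mol; H: 1.177 / 1.008 = 1.168 mol; O: 1.335 / 16.00 = 0.08344 mol
Smallest is O at 0.08344 mol; normalising gives C 6.998, H 13.994, O 1.000
→ C7H14O
Empirical-formula mass = 114.18 g/mol
n = 687 / 114.18 = 6.02 ≈ 6
Molecular formula = (C7H14O)×6 = C42H84O6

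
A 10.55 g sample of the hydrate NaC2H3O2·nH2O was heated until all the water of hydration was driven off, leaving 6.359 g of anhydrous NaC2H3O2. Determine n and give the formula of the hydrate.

NaC2H3O2·3H2O

Mass of water lost = 10.55 − 6.359 = 4.191 g → 4.191 / 18.02 = 0.2326 mol H2O
Molar mass of NaC2H3O2 = 82.03 g/mol → mol NaC2H3O2 = 6.359 / 82.03 = 0.07752
n = 0.2326 / 0.07752 = 3.00 ≈ 3 → NaC2H3O2·3H2O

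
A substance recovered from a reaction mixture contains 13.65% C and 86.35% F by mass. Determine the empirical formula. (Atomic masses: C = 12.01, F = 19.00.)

Assume 100 g: 13.65 g C, 86.35 g F.
n(C) = 13.65/12.01 = 1.137, n(F) = 86.35/19.00 = 4.545
Smallest is C at 1.137 mol; normalising gives C 1.000, F 3.999
Ratio ≈ 1:4, so the empirical formula is CF4

CF4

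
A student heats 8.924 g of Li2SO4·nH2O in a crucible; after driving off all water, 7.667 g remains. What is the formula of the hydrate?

Li2SO4·H2O

Mass of water lost = 8.924 − 7.667 = 1.257 g → 1.257 / 18.02 = 0.06976 mol H2O
Molar mass of Li2SO4 = 109.95 g/mol → mol Li2SO4 = 7.667 / 109.95 = 0.06973
n = 0.06976 / 0.06973 = 1.00 ≈ 1 → Li2SO4·H2O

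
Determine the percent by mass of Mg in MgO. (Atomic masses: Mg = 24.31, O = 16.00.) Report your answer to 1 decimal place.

Molar mass = 1(24.31) + 1(16.00) = 40.310 g/mol
Mass of Mg per mole = 1 × 24.31 = 24.310 g
% Mg = 24.310 / 40.310 × 100 = 60.3%

60.3%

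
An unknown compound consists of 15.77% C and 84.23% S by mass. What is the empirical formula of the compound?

CS2

Assume 100 g: 15.77 g C, 84.23 g S.
C: 15.77 g ÷ 12.01 g/mol = 1.313 mol
S: 84.23 g ÷ 32.07 g/mol = 2.626 mol
Smallest is C at 1.313 mol; normalising gives C 1.000, S 2.000
→ CS2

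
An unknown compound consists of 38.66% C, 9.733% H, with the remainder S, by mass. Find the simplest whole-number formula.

Assume 100 g: 38.66 g C, 9.733 g H, 51.607 g S.
C: 38.66 g ÷ 12.01 g/mol = 3.219 mol
H: 9.733 g ÷ 1.008 g/mol = 9.656 mol
S: 51.607 g ÷ 32.07 g/mol = 1.609 mol
Divide by the smallest (1.609 mol S): C 2.000, H 6.000, S 1.000
≈ 2:6:1 → C2H6S

C2H6S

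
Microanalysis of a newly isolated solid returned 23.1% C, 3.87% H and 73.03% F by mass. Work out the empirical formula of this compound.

Assume 100 g: 23.1 g C, 3.87 g H, 73.03 g F.
C: 23.1 g ÷ 12.01 g/mol = 1.923 mol
H: 3.87 g ÷ 1.008 g/mol = 3.839 mol
F: 73.03 g ÷ 19.00 g/mol = 3.844 mol
Smallest is C at 1.923 mol; normalising gives C 1.000, H 1.996, F 1.998
≈ 1:2:2 → CH2F2

CH2F2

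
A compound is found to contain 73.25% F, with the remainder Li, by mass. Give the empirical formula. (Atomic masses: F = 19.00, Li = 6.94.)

Assume 100 g: 73.25 g F, 26.75 g Li.
F: 73.25 g ÷ 19.00 g/mol = 3.855 mol
Li: 26.75 g ÷ 6.94 g/mol = 3.854 mol
Smallest is Li at 3.854 mol; normalising gives F 1.000, Li 1.000
→ FLi

FLi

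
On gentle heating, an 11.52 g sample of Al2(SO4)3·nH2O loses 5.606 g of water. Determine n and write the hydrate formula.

Al2(SO4)3·18H2O

Mass of anhydrous Al2(SO4)3 = 11.52 − 5.606 = 5.914 g
mol H2O = 5.606 / 18.02 = 0.3111
Molar mass of Al2(SO4)3 = 342.17 g/mol → mol Al2(SO4)3 = 5.914 / 342.17 = 0.01728
n = 0.3111 / 0.01728 = 18.00 ≈ 18 → Al2(SO4)3·18H2O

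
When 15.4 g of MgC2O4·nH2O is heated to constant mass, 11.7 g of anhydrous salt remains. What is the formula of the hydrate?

MgC2O4·2H2O

Mass of water lost = 15.4 − 11.7 = 3.7 g → 3.7 / 18.02 = 0.2053 mol H2O
Molar mass of MgC2O4 = 112.33 g/mol → mol MgC2O4 = 11.7 / 112.33 = 0.1042
n = 0.2053 / 0.1042 = 1.97 ≈ 2 → MgC2O4·2H2O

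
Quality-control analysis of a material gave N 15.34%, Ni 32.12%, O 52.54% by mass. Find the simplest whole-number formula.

N2NiO6

Assume 100 g: 15.34 g N, 32.12 g Ni, 52.54 g O.
Moles — N: 15.34 / 14.01 = 1.095 mol; Ni: 32.12 / 58.69 = 0.5473 mol; O: 52.54 / 16.00 = 3.284 mol
Divide by the smallest (0.5473 mol Ni): N 2.001, Ni 1.000, O 6.000
≈ 2:1:6 → N2NiO6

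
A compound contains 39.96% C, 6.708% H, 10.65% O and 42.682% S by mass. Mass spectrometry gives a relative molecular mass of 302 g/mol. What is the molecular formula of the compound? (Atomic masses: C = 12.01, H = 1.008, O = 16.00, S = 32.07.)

C10H20O2S4

Assume 100 g: 39.96 g C, 6.708 g H, 10.65 g O, 42.682 g S.
n(C) = 39.96/12.01 = 3.327, n(H) = 6.708/1.008 = 6.655, n(O) = 10.65/16.00 = 0.6656, n(S) = 42.682/32.07 = 1.331
Divide by the smallest (0.6656 mol O): C 4.999, H 9.998, O 1.000, S 1.999
→ C5H10OS2
Empirical-formula mass = 150.27 g/mol
n = 302 / 150.27 = 2.01 ≈ 2
Molecular formula = (C5H10OS2)×2 = C10H20O2S4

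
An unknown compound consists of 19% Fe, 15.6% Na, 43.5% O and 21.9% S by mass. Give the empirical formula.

Assume 100 g: 19 g Fe, 15.6 g Na, 43.5 g O, 21.9 g S.
n(Fe) = 19/55.85 = 0.3402, n(Na) = 15.6/22.99 = 0.6786, n(O) = 43.5/16.00 = 2.719, n(S) = 21.9/32.07 = 0.6829
Divide by the smallest (0.3402 mol Fe): Fe 1.000, Na 1.995, O 7.992, S 2.007
≈ 1:2:8:2 → FeNa2O8S2

FeNa2O8S2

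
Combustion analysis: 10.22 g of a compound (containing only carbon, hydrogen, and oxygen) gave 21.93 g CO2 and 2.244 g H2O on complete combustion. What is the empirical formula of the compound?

C2HO

mol C = 21.93 / 44.01 = 0.4983; mass C = 0.4983 × 12.01 = 5.985 g
mol H = 2 × (2.244 / 18.02) = 0.2491; mass H = 0.2491 × 1.008 = 0.2510 g
mass O = 10.22 − (6.236) = 3.984 g → mol O = 0.2490
Ratios (÷ 0.249): C 2.001, H 1.000, O 1.000
Ratio ≈ 2:1:1, so the empirical formula is C2HO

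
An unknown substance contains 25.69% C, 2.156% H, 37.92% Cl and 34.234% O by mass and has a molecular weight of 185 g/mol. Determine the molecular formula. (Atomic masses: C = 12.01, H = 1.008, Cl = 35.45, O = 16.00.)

C4H4Cl2O4

Assume 100 g: 25.69 g C, 2.156 g H, 37.92 g Cl, 34.234 g O.
n(C) = 25.69/12.01 = 2.139, n(H) = 2.156/1.008 = 2.139, n(Cl) = 37.92/35.45 = 1.07, n(O) = 34.234/16.00 = 2.14
Ratios (÷ 1.07): C 2.000, H 2.000, Cl 1.000, O 2.000
Ratio ≈ 2:2:1:2, so the empirical formula is C2H2ClO2
Empirical-formula mass = 93.49 g/mol
n = 185 / 93.49 = 1.98 ≈ 2
Molecular formula = (C2H2ClO2)×2 = C4H4Cl2O4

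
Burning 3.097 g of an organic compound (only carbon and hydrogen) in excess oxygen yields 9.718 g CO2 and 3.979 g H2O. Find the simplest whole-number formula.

CH2

mol C = 9.718 / 44.01 = 0.2208; mass C = 0.2208 × 12.01 = 2.652 g
mol H = 2 × (3.979 / 18.02) = 0.4416; mass H = 0.4416 × 1.008 = 0.4452 g
Divide by the smallest (0.2208 mol C): C 1.000, H 2.000
→ CH2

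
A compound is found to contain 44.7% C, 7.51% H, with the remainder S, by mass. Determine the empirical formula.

Assume 100 g: 44.7 g C, 7.51 g H, 47.79 g S.
C: 44.7 g ÷ 12.01 g/mol = 3.722 mol
H: 7.51 g ÷ 1.008 g/mol = 7.45 mol
S: 47.79 g ÷ 32.07 g/mol = 1.49 mol
Smallest is S at 1.49 mol; normalising gives C 2.498, H 5.000, S 1.000
Scaling by 2: C 5.00, H 10.00, S 2.00 → C5H10S2

C5H10S2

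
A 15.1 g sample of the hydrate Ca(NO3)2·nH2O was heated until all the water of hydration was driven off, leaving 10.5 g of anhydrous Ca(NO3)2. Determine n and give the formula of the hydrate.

Mass of water lost = 15.1 − 10.5 = 4.6 g → 4.6 / 18.02 = 0.2553 mol H2O
Molar mass of Ca(NO3)2 = 164.10 g/mol → mol Ca(NO3)2 = 10.5 / 164.10 = 0.06399
n = 0.2553 / 0.06399 = 3.99 ≈ 4 → Ca(NO3)2·4H2O

Ca(NO3)2·4H2O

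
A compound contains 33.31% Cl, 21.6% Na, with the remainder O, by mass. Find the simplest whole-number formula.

ClNaO3

Assume 100 g: 33.31 g Cl, 21.6 g Na, 45.09 g O.
Cl: 33.31 g ÷ 35.45 g/mol = 0.9396 mol
Na: 21.6 g ÷ 22.99 g/mol = 0.9395 mol
O: 45.09 g ÷ 16.00 g/mol = 2.818 mol
Ratios (÷ 0.9395): Cl 1.000, Na 1.000, O 2.999
Ratio ≈ 1:1:3, so the empirical formula is ClNaO3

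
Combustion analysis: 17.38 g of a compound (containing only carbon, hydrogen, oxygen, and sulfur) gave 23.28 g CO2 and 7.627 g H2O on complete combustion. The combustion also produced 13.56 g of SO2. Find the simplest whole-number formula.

C5H8O2S2

mol C = 23.28 / 44.01 = 0.5290; mass C = 0.5290 × 12.01 = 6.353 g
mol H = 2 × (7.627 / 18.02) = 0.8465; mass H = 0.8465 × 1.008 = 0.8533 g
mol S = 13.56 / 64.07 = 0.2116; mass S = 6.787 g
mass O = 17.38 − (13.99) = 3.386 g → mol O = 0.2116
Smallest is S at 0.2116 mol; normalising gives C 2.499, H 4.000, O 1.000, S 1.000
Scaling by 2: C 5.00, H 8.00, O 2.00, S 2.00 → C5H8O2S2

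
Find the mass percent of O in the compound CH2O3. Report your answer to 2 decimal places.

77.39%

Molar mass = 1(12.01) + 2(1.008) + 3(16.00) = 62.026 g/mol
Mass of O per mole = 3 × 16.00 = 48.000 g
% O = 48.000 / 62.026 × 100 = 77.39%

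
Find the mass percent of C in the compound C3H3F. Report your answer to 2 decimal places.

Molar mass = 3(12.01) + 3(1.008) + 1(19.00) = 58.054 g/mol
Mass of C per mole = 3 × 12.01 = 36.030 g
% C = 36.030 / 58.054 × 100 = 62.06%

62.06%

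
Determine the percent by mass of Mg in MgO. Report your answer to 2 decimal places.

Molar mass = 1(24.31) + 1(16.00) = 40.310 g/mol
Mass of Mg per mole = 1 × 24.31 = 24.310 g
% Mg = 24.310 / 40.310 × 100 = 60.31%

60.31%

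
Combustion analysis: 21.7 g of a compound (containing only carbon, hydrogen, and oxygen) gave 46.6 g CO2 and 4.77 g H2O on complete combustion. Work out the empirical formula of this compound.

mol C = 46.6 / 44.01 = 1.059; mass C = 1.059 × 12.01 = 12.72 g
mol H = 2 × (4.77 / 18.02) = 0.5294; mass H = 0.5294 × 1.008 = 0.5336 g
mass O = 21.7 − (13.25) = 8.450 g → mol O = 0.5281
Ratios (÷ 0.5281): C 2.005, H 1.002, O 1.000
→ C2HO

C2HO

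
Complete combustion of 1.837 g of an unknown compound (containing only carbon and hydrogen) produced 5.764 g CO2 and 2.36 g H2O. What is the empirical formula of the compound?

mol C = 5.764 / 44.01 = 0.1310; mass C = 0.1310 × 12.01 = 1.573 g
mol H = 2 × (2.36 / 18.02) = 0.2619; mass H = 0.2619 × 1.008 = 0.2640 g
Divide by the smallest (0.131 mol C): C 1.000, H 2.000
Ratio ≈ 1:2, so the empirical formula is CH2

CH2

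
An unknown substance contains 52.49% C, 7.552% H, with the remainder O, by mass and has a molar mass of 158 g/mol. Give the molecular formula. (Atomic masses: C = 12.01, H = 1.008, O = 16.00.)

C7H12O4

Assume 100 g: 52.49 g C, 7.552 g H, 39.958 g O.
n(C) = 52.49/12.01 = 4.371, n(H) = 7.552/1.008 = 7.492, n(O) = 39.958/16.00 = 2.497
Divide by the smallest (2.497 mol O): C 1.750, H 3.000, O 1.000
Scaling by 4: C 7.00, H 12.00, O 4.00 → C7H12O4
Empirical-formula mass = 160.17 g/mol
n = 158 / 160.17 = 0.99 ≈ 1
Molecular formula = empirical formula = C7H12O4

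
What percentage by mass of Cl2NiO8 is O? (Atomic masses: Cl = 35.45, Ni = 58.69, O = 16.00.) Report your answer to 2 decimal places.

Molar mass = 2(35.45) + 1(58.69) + 8(16.00) = 257.590 g/mol
Mass of O per mole = 8 × 16.00 = 128.000 g
% O = 128.000 / 257.590 × 100 = 49.69%

49.69%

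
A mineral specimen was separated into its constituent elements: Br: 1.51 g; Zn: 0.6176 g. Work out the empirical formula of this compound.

Br2Zn

Moles — Br: 1.51 / 79.90 = 0.0189 mol; Zn: 0.6176 / 65.38 = 0.009446 mol
Ratios (÷ 0.009446): Br 2.001, Zn 1.000
→ Br2Zn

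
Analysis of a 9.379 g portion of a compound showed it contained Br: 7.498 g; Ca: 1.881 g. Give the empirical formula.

Br2Ca

Br: 7.498 g ÷ 79.90 g/mol = 0.09384 mol
Ca: 1.881 g ÷ 40.08 g/mol = 0.04693 mol
Smallest is Ca at 0.04693 mol; normalising gives Br 2.000, Ca 1.000
≈ 2:1 → Br2Ca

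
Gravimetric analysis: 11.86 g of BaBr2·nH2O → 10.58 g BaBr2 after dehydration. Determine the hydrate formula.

BaBr2·2H2O

Mass of water lost = 11.86 − 10.58 = 1.28 g → 1.28 / 18.02 = 0.07103 mol H2O
Molar mass of BaBr2 = 297.13 g/mol → mol BaBr2 = 10.58 / 297.13 = 0.03561
n = 0.07103 / 0.03561 = 1.99 ≈ 2 → BaBr2·2H2O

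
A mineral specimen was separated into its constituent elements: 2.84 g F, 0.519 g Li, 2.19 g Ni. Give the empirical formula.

n(F) = 2.84/19.00 = 0.1495, n(Li) = 0.519/6.94 = 0.07478, n(Ni) = 2.19/58.69 = 0.03731
Divide by the smallest (0.03731 mol Ni): F 4.006, Li 2.004, Ni 1.000
→ F4Li2Ni

F4Li2Ni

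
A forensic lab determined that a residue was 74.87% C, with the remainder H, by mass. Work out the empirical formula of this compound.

Assume 100 g: 74.87 g C, 25.13 g H.
C: 74.87 g ÷ 12.01 g/mol = 6.234 mol
H: 25.13 g ÷ 1.008 g/mol = 24.93 mol
Divide by the smallest (6.234 mol C): C 1.000, H 3.999
→ CH4

CH4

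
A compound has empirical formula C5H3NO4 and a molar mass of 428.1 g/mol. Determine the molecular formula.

Empirical-formula mass = 141.08 g/mol
n = 428.1 / 141.08 = 3.03 ≈ 3
Molecular formula = (C5H3NO4)3 = C15H9N3O12

C15H9N3O12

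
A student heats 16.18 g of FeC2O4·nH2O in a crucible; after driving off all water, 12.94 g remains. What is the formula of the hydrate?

Mass of water lost = 16.18 − 12.94 = 3.24 g → 3.24 / 18.02 = 0.1798 mol H2O
Molar mass of FeC2O4 = 143.87 g/mol → mol FeC2O4 = 12.94 / 143.87 = 0.08994
n = 0.1798 / 0.08994 = 2.00 ≈ 2 → FeC2O4·2H2O

FeC2O4·2H2O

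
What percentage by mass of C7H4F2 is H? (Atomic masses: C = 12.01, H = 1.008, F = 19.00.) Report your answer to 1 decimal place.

3.2%

Molar mass = 7(12.01) + 4(1.008) + 2(19.00) = 126.102 g/mol
Mass of H per mole = 4 × 1.008 = 4.032 g
% H = 4.032 / 126.102 × 100 = 3.2%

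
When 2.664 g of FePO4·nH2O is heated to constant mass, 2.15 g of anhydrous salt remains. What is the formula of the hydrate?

FePO4·2H2O

Mass of water lost = 2.664 − 2.15 = 0.514 g → 0.514 / 18.02 = 0.02852 mol H2O
Molar mass of FePO4 = 150.82 g/mol → mol FePO4 = 2.15 / 150.82 = 0.01426
n = 0.02852 / 0.01426 = 2.00 ≈ 2 → FePO4·2H2O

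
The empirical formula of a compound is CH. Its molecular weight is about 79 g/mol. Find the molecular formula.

C6H6

Empirical-formula mass = 13.02 g/mol
n = 79 / 13.02 = 6.07 ≈ 6
Molecular formula = (CH)6 = C6H6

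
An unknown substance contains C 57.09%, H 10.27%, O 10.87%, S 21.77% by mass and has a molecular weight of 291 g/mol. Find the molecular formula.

Assume 100 g: 57.09 g C, 10.27 g H, 10.87 g O, 21.77 g S.
Moles — C: 57.09 / 12.01 = 4.754 mol; H: 10.27 / 1.008 = 10.19 mol; O: 10.87 / 16.00 = 0.6794 mol; S: 21.77 / 32.07 = 0.6788 mol
Ratios (÷ 0.6788): C 7.003, H 15.009, O 1.001, S 1.000
Ratio ≈ 7:15:1:1, so the empirical formula is C7H15OS
Empirical-formula mass = 147.26 g/mol
n = 291 / 147.26 = 1.98 ≈ 2
Molecular formula = (C7H15OS)×2 = C14H30O2S2

C14H30O2S2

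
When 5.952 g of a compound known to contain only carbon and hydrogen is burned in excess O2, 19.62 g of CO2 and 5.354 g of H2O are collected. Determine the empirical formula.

mol C = 19.62 / 44.01 = 0.4458; mass C = 0.4458 × 12.01 = 5.354 g
mol H = 2 × (5.354 / 18.02) = 0.5942; mass H = 0.5942 × 1.008 = 0.5990 g
Ratios (÷ 0.4458): C 1.000, H 1.333
×3: C 3.00, H 4.00 → C3H4

C3H4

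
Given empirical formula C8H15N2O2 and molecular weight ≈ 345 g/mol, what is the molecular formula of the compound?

Empirical-formula mass = 171.22 g/mol
n = 345 / 171.22 = 2.01 ≈ 2
Molecular formula = (C8H15N2O2)2 = C16H30N4O4

C16H30N4O4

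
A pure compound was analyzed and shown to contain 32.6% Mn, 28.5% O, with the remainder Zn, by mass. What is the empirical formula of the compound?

Assume 100 g: 32.6 g Mn, 28.5 g O, 38.9 g Zn.
Moles — Mn: 32.6 / 54.94 = 0.5934 mol; O: 28.5 / 16.00 = 1.781 mol; Zn: 38.9 / 65.38 = 0.595 mol
Smallest is Mn at 0.5934 mol; normalising gives Mn 1.000, O 3.002, Zn 1.003
≈ 1:3:1 → MnO3Zn

MnO3Zn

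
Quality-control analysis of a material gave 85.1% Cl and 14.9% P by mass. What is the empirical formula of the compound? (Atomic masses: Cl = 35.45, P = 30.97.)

Cl5P

Assume 100 g: 85.1 g Cl, 14.9 g P.
Cl: 85.1 g ÷ 35.45 g/mol = 2.401 mol
P: 14.9 g ÷ 30.97 g/mol = 0.4811 mol
Ratios (÷ 0.4811): Cl 4.990, P 1.000
→ Cl5P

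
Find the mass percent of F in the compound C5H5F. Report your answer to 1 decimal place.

Molar mass = 5(12.01) + 5(1.008) + 1(19.00) = 84.090 g/mol
Mass of F per mole = 1 × 19.00 = 19.000 g
% F = 19.000 / 84.090 × 100 = 22.6%

22.6%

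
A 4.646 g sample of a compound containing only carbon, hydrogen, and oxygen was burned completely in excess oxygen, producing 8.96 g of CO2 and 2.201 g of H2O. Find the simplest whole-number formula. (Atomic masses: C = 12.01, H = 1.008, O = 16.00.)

C5H6O3

mol C = 8.96 / 44.01 = 0.2036; mass C = 0.2036 × 12.01 = 2.445 g
mol H = 2 × (2.201 / 18.02) = 0.2443; mass H = 0.2443 × 1.008 = 0.2462 g
mass O = 4.646 − (2.691) = 1.955 g → mol O = 0.1222
Smallest is O at 0.1222 mol; normalising gives C 1.667, H 2.000, O 1.000
Scaling by 3: C 5.00, H 6.00, O 3.00 → C5H6O3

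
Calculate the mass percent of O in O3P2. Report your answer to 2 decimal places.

43.66%

Molar mass = 3(16.00) + 2(30.97) = 109.940 g/mol
Mass of O per mole = 3 × 16.00 = 48.000 g
% O = 48.000 / 109.940 × 100 = 43.66%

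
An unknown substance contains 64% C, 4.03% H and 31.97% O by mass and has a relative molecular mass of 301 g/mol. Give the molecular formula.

Assume 100 g: 64 g C, 4.03 g H, 31.97 g O.
n(C) = 64/12.01 = 5.329, n(H) = 4.03/1.008 = 3.998, n(O) = 31.97/16.00 = 1.998
Divide by the smallest (1.998 mol O): C 2.667, H 2.001, O 1.000
Scaling by 3: C 8.00, H 6.00, O 3.00 → C8H6O3
Empirical-formula mass = 150.13 g/mol
n = 301 / 150.13 = 2.00 ≈ 2
Molecular formula = (C8H6O3)×2 = C16H12O6

C16H12O6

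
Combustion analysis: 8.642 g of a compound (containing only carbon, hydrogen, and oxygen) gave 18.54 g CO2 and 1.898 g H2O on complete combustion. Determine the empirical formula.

C2HO

mol C = 18.54 / 44.01 = 0.4213; mass C = 0.4213 × 12.01 = 5.059 g
mol H = 2 × (1.898 / 18.02) = 0.2107; mass H = 0.2107 × 1.008 = 0.2123 g
mass O = 8.642 − (5.272) = 3.370 g → mol O = 0.2106
Smallest is O at 0.2106 mol; normalising gives C 2.000, H 1.000, O 1.000
Ratio ≈ 2:1:1, so the empirical formula is C2HO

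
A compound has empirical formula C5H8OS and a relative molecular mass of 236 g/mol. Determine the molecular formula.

C10H16O2S2

Empirical-formula mass = 116.18 g/mol
n = 236 / 116.18 = 2.03 ≈ 2
Molecular formula = (C5H8OS)2 = C10H16O2S2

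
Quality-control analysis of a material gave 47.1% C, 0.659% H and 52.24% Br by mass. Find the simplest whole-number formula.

C6HBr

Assume 100 g: 47.1 g C, 0.659 g H, 52.24 g Br.
n(C) = 47.1/12.01 = 3.922, n(H) = 0.659/1.008 = 0.6538, n(Br) = 52.24/79.90 = 0.6538
Smallest is H at 0.6538 mol; normalising gives C 5.999, H 1.000, Br 1.000
≈ 6:1:1 → C6HBr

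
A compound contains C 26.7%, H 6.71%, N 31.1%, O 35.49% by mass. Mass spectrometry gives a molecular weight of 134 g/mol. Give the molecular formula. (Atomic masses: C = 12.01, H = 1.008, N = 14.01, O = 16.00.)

Assume 100 g: 26.7 g C, 6.71 g H, 31.1 g N, 35.49 g O.
C: 26.7 g ÷ 12.01 g/mol = 2.223 mol
H: 6.71 g ÷ 1.008 g/mol = 6.657 mol
N: 31.1 g ÷ 14.01 g/mol = 2.22 mol
O: 35.49 g ÷ 16.00 g/mol = 2.218 mol
Ratios (÷ 2.218): C 1.002, H 3.001, N 1.001, O 1.000
≈ 1:3:1:1 → CH3NO
Empirical-formula mass = 45.04 g/mol
n = 134 / 45.04 = 2.97 ≈ 3
Molecular formula = (CH3NO)×3 = C3H9N3O3

C3H9N3O3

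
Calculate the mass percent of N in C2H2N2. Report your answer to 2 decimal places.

Molar mass = 2(12.01) + 2(1.008) + 2(14.01) = 54.056 g/mol
Mass of N per mole = 2 × 14.01 = 28.020 g
% N = 28.020 / 54.056 × 100 = 51.84%

51.84%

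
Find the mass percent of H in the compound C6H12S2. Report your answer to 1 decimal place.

Molar mass = 6(12.01) + 12(1.008) + 2(32.07) = 148.296 g/mol
Mass of H per mole = 12 × 1.008 = 12.096 g
% H = 12.096 / 148.296 × 100 = 8.2%

8.2%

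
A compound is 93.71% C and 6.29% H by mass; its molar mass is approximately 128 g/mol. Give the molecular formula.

Assume 100 g: 93.71 g C, 6.29 g H.
C: 93.71 g ÷ 12.01 g/mol = 7.803 mol
H: 6.29 g ÷ 1.008 g/mol = 6.24 mol
Divide by the smallest (6.24 mol H): C 1.250, H 1.000
Scaling by 4: C 5.00, H 4.00 → C5H4
Empirical-formula mass = 64.08 g/mol
n = 128 / 64.08 = 2.00 ≈ 2
Molecular formula = (C5H4)×2 = C10H8

C10H8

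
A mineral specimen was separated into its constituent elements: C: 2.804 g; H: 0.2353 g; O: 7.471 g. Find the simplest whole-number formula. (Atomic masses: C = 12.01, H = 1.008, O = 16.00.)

n(C) = 2.804/12.01 = 0.2335, n(H) = 0.2353/1.008 = 0.2334, n(O) = 7.471/16.00 = 0.4669
Ratios (÷ 0.2334): C 1.000, H 1.000, O 2.000
Ratio ≈ 1:1:2, so the empirical formula is CHO2

CHO2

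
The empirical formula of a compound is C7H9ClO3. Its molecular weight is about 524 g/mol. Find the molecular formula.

C21H27Cl3O9

Empirical-formula mass = 176.59 g/mol
n = 524 / 176.59 = 2.97 ≈ 3
Molecular formula = (C7H9ClO3)3 = C21H27Cl3O9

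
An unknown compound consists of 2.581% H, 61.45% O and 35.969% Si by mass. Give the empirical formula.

H2O3Si

Assume 100 g: 2.581 g H, 61.45 g O, 35.969 g Si.
H: 2.581 g ÷ 1.008 g/mol = 2.561 mol
O: 61.45 g ÷ 16.00 g/mol = 3.841 mol
Si: 35.969 g ÷ 28.09 g/mol = 1.28 mol
Divide by the smallest (1.28 mol Si): H 2.000, O 2.999, Si 1.000
→ H2O3Si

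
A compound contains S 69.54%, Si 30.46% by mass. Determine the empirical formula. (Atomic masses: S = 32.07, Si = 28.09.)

Assume 100 g: 69.54 g S, 30.46 g Si.
n(S) = 69.54/32.07 = 2.168, n(Si) = 30.46/28.09 = 1.084
Ratios (÷ 1.084): S 2.000, Si 1.000
→ S2Si

S2Si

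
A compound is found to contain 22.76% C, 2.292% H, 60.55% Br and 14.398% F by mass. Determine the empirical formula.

Assume 100 g: 22.76 g C, 2.292 g H, 60.55 g Br, 14.398 g F.
C: 22.76 g ÷ 12.01 g/mol = 1.895 mol
H: 2.292 g ÷ 1.008 g/mol = 2.274 mol
Br: 60.55 g ÷ 79.90 g/mol = 0.7578 mol
F: 14.398 g ÷ 19.00 g/mol = 0.7578 mol
Smallest is F at 0.7578 mol; normalising gives C 2.501, H 3.001, Br 1.000, F 1.000
×2: C 5.00, H 6.00, Br 2.00, F 2.00 → C5H6Br2F2

C5H6Br2F2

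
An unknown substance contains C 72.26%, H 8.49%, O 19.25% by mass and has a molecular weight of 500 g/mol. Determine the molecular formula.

C30H42O6

Assume 100 g: 72.26 g C, 8.49 g H, 19.25 g O.
n(C) = 72.26/12.01 = 6.017, n(H) = 8.49/1.008 = 8.423, n(O) = 19.25/16.00 = 1.203
Smallest is O at 1.203 mol; normalising gives C 5.001, H 7.001, O 1.000
≈ 5:7:1 → C5H7O
Empirical-formula mass = 83.11 g/mol
n = 500 / 83.11 = 6.02 ≈ 6
Molecular formula = (C5H7O)×6 = C30H42O6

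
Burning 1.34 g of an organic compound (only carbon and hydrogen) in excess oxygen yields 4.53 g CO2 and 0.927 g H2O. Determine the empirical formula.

CH

mol C = 4.53 / 44.01 = 0.1029; mass C = 0.1029 × 12.01 = 1.236 g
mol H = 2 × (0.927 / 18.02) = 0.1029; mass H = 0.1029 × 1.008 = 0.1037 g
Ratios (÷ 0.1029): C 1.000, H 1.000
Ratio ≈ 1:1, so the empirical formula is CH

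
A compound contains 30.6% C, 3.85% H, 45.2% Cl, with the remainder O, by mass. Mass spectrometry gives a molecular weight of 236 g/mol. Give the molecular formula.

C6H9Cl3O3

Assume 100 g: 30.6 g C, 3.85 g H, 45.2 g Cl, 20.35 g O.
C: 30.6 g ÷ 12.01 g/mol = 2.548 mol
H: 3.85 g ÷ 1.008 g/mol = 3.819 mol
Cl: 45.2 g ÷ 35.45 g/mol = 1.275 mol
O: 20.35 g ÷ 16.00 g/mol = 1.272 mol
Ratios (÷ 1.272): C 2.003, H 3.003, Cl 1.002, O 1.000
Ratio ≈ 2:3:1:1, so the empirical formula is C2H3ClO
Empirical-formula mass = 78.49 g/mol
n = 236 / 78.49 = 3.01 ≈ 3
Molecular formula = (C2H3ClO)×3 = C6H9Cl3O3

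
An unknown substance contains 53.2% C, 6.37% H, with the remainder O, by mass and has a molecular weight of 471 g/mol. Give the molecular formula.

C21H30O12

Assume 100 g: 53.2 g C, 6.37 g H, 40.43 g O.
n(C) = 53.2/12.01 = 4.43, n(H) = 6.37/1.008 = 6.319, n(O) = 40.43/16.00 = 2.527
Divide by the smallest (2.527 mol O): C 1.753, H 2.501, O 1.000
×4: C 7.01, H 10.00, O 4.00 → C7H10O4
Empirical-formula mass = 158.15 g/mol
n = 471 / 158.15 = 2.98 ≈ 3
Molecular formula = (C7H10O4)×3 = C21H30O12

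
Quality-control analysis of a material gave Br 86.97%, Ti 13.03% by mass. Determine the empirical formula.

Assume 100 g: 86.97 g Br, 13.03 g Ti.
Moles — Br: 86.97 / 79.90 = 1.088 mol; Ti: 13.03 / 47.87 = 0.2722 mol
Ratios (÷ 0.2722): Br 3.999, Ti 1.000
≈ 4:1 → Br4Ti

Br4Ti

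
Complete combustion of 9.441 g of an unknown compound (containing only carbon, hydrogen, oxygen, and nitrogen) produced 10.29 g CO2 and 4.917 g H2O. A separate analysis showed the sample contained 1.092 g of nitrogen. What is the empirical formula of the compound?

C3H7NO4

mol C = 10.29 / 44.01 = 0.2338; mass C = 0.2338 × 12.01 = 2.808 g
mol H = 2 × (4.917 / 18.02) = 0.5457; mass H = 0.5457 × 1.008 = 0.5501 g
mol N = 1.092 / 14.01 = 0.07794
mass O = 9.441 − (4.450) = 4.991 g → mol O = 0.3119
Divide by the smallest (0.07794 mol N): C 3.000, H 7.001, N 1.000, O 4.002
≈ 3:7:1:4 → C3H7NO4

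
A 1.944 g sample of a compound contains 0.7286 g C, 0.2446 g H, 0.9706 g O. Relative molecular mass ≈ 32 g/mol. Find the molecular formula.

Moles — C: 0.7286 / 12.01 = 0.06067 mol; H: 0.2446 / 1.008 = 0.2427 mol; O: 0.9706 / 16.00 = 0.06066 mol
Smallest is O at 0.06066 mol; normalising gives C 1.000, H 4.000, O 1.000
≈ 1:4:1 → CH4O
Empirical-formula mass = 32.04 g/mol
n = 32 / 32.04 = 1.00 ≈ 1
Molecular formula = empirical formula = CH4O

CH4O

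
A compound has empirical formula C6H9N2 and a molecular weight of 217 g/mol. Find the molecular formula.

Empirical-formula mass = 109.15 g/mol
n = 217 / 109.15 = 1.99 ≈ 2
Molecular formula = (C6H9N2)2 = C12H18N4

C12H18N4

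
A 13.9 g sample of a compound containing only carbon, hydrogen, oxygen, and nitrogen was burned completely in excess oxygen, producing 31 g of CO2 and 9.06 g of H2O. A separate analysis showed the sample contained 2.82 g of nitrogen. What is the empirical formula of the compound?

mol C = 31 / 44.01 = 0.7044; mass C = 0.7044 × 12.01 = 8.460 g
mol H = 2 × (9.06 / 18.02) = 1.006; mass H = 1.006 × 1.008 = 1.014 g
mol N = 2.82 / 14.01 = 0.2013
mass O = 13.9 − (12.29) = 1.607 g → mol O = 0.1004
Smallest is O at 0.1004 mol; normalising gives C 7.014, H 10.013, N 2.004, O 1.000
Ratio ≈ 7:10:2:1, so the empirical formula is C7H10N2O

C7H10N2O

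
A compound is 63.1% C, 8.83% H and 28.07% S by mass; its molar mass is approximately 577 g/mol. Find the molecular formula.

C30H50S5

Assume 100 g: 63.1 g C, 8.83 g H, 28.07 g S.
Moles — C: 63.1 / 12.01 = 5.254 mol; H: 8.83 / 1.008 = 8.76 mol; S: 28.07 / 32.07 = 0.8753 mol
Ratios (÷ 0.8753): C 6.003, H 10.008, S 1.000
→ C6H10S
Empirical-formula mass = 114.21 g/mol
n = 577 / 114.21 = 5.05 ≈ 5
Molecular formula = (C6H10S)×5 = C30H50S5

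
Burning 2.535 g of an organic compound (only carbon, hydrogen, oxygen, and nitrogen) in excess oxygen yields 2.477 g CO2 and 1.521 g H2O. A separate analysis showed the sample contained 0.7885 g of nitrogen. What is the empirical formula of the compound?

mol C = 2.477 / 44.01 = 0.05628; mass C = 0.05628 × 12.01 = 0.6760 g
mol H = 2 × (1.521 / 18.02) = 0.1688; mass H = 0.1688 × 1.008 = 0.1702 g
mol N = 0.7885 / 14.01 = 0.05628
mass O = 2.535 − (1.635) = 0.9004 g → mol O = 0.05627
Smallest is O at 0.05627 mol; normalising gives C 1.000, H 3.000, N 1.000, O 1.000
Ratio ≈ 1:3:1:1, so the empirical formula is CH3NO

CH3NO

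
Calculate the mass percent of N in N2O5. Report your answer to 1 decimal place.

25.9%

Molar mass = 2(14.01) + 5(16.00) = 108.020 g/mol
Mass of N per mole = 2 × 14.01 = 28.020 g
% N = 28.020 / 108.020 × 100 = 25.9%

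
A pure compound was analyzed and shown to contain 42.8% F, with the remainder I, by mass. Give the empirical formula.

F5I

Assume 100 g: 42.8 g F, 57.2 g I.
F: 42.8 g ÷ 19.00 g/mol = 2.253 mol
I: 57.2 g ÷ 126.90 g/mol = 0.4507 mol
Smallest is I at 0.4507 mol; normalising gives F 4.998, I 1.000
→ F5I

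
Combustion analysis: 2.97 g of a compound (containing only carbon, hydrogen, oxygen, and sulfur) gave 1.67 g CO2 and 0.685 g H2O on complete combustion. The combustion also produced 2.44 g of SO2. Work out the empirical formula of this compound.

CH2O2S

mol C = 1.67 / 44.01 = 0.03795; mass C = 0.03795 × 12.01 = 0.4557 g
mol H = 2 × (0.685 / 18.02) = 0.07603; mass H = 0.07603 × 1.008 = 0.07663 g
mol S = 2.44 / 64.07 = 0.03808; mass S = 1.221 g
mass O = 2.97 − (1.754) = 1.216 g → mol O = 0.07602
Divide by the smallest (0.03795 mol C): C 1.000, H 2.004, O 2.003, S 1.004
→ CH2O2S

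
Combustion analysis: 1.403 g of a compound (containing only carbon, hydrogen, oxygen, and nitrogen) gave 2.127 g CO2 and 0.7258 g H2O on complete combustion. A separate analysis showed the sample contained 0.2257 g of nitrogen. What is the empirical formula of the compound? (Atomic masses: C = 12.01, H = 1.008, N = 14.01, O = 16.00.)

mol C = 2.127 / 44.01 = 0.04833; mass C = 0.04833 × 12.01 = 0.5804 g
mol H = 2 × (0.7258 / 18.02) = 0.08055; mass H = 0.08055 × 1.008 = 0.08120 g
mol N = 0.2257 / 14.01 = 0.01611
mass O = 1.403 − (0.8873) = 0.5157 g → mol O = 0.03223
Ratios (÷ 0.01611): C 3.000, H 5.000, N 1.000, O 2.001
Ratio ≈ 3:5:1:2, so the empirical formula is C3H5NO2

C3H5NO2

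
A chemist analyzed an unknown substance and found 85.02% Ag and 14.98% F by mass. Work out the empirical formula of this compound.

AgF

Assume 100 g: 85.02 g Ag, 14.98 g F.
Moles — Ag: 85.02 / 107.87 = 0.7882 mol; F: 14.98 / 19.00 = 0.7884 mol
Divide by the smallest (0.7882 mol Ag): Ag 1.000, F 1.000
≈ 1:1 → AgF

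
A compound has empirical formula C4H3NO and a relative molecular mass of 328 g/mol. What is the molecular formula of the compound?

C16H12N4O4

Empirical-formula mass = 81.07 g/mol
n = 328 / 81.07 = 4.05 ≈ 4
Molecular formula = (C4H3NO)4 = C16H12N4O4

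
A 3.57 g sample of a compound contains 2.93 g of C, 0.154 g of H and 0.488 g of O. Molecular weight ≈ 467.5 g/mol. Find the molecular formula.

Moles — C: 2.93 / 12.01 = 0.244 mol; H: 0.154 / 1.008 = 0.1528 mol; O: 0.488 / 16.00 = 0.0305 mol
Smallest is O at 0.0305 mol; normalising gives C 7.999, H 5.009, O 1.000
≈ 8:5:1 → C8H5O
Empirical-formula mass = 117.12 g/mol
n = 467.5 / 117.12 = 3.99 ≈ 4
Molecular formula = (C8H5O)×4 = C32H20O4

C32H20O4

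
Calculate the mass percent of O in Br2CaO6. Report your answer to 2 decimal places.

32.45%

Molar mass = 2(79.90) + 1(40.08) + 6(16.00) = 295.880 g/mol
Mass of O per mole = 6 × 16.00 = 96.000 g
% O = 96.000 / 295.880 × 100 = 32.45%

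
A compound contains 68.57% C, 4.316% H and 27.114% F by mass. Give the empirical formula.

C4H3F

Assume 100 g: 68.57 g C, 4.316 g H, 27.114 g F.
n(C) = 68.57/12.01 = 5.709, n(H) = 4.316/1.008 = 4.282, n(F) = 27.114/19.00 = 1.427
Ratios (÷ 1.427): C 4.001, H 3.000, F 1.000
≈ 4:3:1 → C4H3F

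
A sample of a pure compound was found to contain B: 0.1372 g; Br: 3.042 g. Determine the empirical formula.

BBr3

Moles — B: 0.1372 / 10.81 = 0.01269 mol; Br: 3.042 / 79.90 = 0.03807 mol
Ratios (÷ 0.01269): B 1.000, Br 3.000
→ BBr3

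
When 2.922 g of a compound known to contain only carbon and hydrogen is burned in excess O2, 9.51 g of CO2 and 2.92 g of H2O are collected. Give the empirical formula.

mol C = 9.51 / 44.01 = 0.2161; mass C = 0.2161 × 12.01 = 2.595 g
mol H = 2 × (2.92 / 18.02) = 0.3241; mass H = 0.3241 × 1.008 = 0.3267 g
Smallest is C at 0.2161 mol; normalising gives C 1.000, H 1.500
×2: C 2.00, H 3.00 → C2H3

C2H3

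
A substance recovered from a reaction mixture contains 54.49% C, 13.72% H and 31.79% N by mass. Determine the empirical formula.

C2H6N

Assume 100 g: 54.49 g C, 13.72 g H, 31.79 g N.
C: 54.49 g ÷ 12.01 g/mol = 4.537 mol
H: 13.72 g ÷ 1.008 g/mol = 13.61 mol
N: 31.79 g ÷ 14.01 g/mol = 2.269 mol
Smallest is N at 2.269 mol; normalising gives C 1.999, H 5.998, N 1.000
Ratio ≈ 2:6:1, so the empirical formula is C2H6N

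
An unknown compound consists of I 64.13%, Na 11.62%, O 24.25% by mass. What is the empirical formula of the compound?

Assume 100 g: 64.13 g I, 11.62 g Na, 24.25 g O.
Moles — I: 64.13 / 126.90 = 0.5054 mol; Na: 11.62 / 22.99 = 0.5054 mol; O: 24.25 / 16.00 = 1.516 mol
Smallest is I at 0.5054 mol; normalising gives I 1.000, Na 1.000, O 2.999
→ INaO3

INaO3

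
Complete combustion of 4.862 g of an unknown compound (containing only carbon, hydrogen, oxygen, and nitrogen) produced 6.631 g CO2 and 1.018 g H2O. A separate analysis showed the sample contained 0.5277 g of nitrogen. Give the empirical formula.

mol C = 6.631 / 44.01 = 0.1507; mass C = 0.1507 × 12.01 = 1.810 g
mol H = 2 × (1.018 / 18.02) = 0.1130; mass H = 0.1130 × 1.008 = 0.1139 g
mol N = 0.5277 / 14.01 = 0.03767
mass O = 4.862 − (2.451) = 2.411 g → mol O = 0.1507
Smallest is N at 0.03767 mol; normalising gives C 4.000, H 3.000, N 1.000, O 4.000
Ratio ≈ 4:3:1:4, so the empirical formula is C4H3NO4

C4H3NO4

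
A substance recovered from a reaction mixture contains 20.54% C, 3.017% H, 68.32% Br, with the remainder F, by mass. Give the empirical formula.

Assume 100 g: 20.54 g C, 3.017 g H, 68.32 g Br, 8.123 g F.
n(C) = 20.54/12.01 = 1.71, n(H) = 3.017/1.008 = 2.993, n(Br) = 68.32/79.90 = 0.8551, n(F) = 8.123/19.00 = 0.4275
Smallest is F at 0.4275 mol; normalising gives C 4.000, H 7.001, Br 2.000, F 1.000
≈ 4:7:2:1 → C4H7Br2F

C4H7Br2F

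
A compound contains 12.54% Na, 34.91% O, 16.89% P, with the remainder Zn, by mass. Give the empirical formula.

Assume 100 g: 12.54 g Na, 34.91 g O, 16.89 g P, 35.66 g Zn.
Moles — Na: 12.54 / 22.99 = 0.5455 mol; O: 34.91 / 16.00 = 2.182 mol; P: 16.89 / 30.97 = 0.5454 mol; Zn: 35.66 / 65.38 = 0.5454 mol
Ratios (÷ 0.5454): Na 1.000, O 4.001, P 1.000, Zn 1.000
Ratio ≈ 1:4:1:1, so the empirical formula is NaO4PZn

NaO4PZn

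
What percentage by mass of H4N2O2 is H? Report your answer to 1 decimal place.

Molar mass = 4(1.008) + 2(14.01) + 2(16.00) = 64.052 g/mol
Mass of H per mole = 4 × 1.008 = 4.032 g
% H = 4.032 / 64.052 × 100 = 6.3%

6.3%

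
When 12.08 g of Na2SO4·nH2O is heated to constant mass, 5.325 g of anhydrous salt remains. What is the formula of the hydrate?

Mass of water lost = 12.08 − 5.325 = 6.755 g → 6.755 / 18.02 = 0.3749 mol H2O
Molar mass of Na2SO4 = 142.05 g/mol → mol Na2SO4 = 5.325 / 142.05 = 0.03749
n = 0.3749 / 0.03749 = 10.00 ≈ 10 → Na2SO4·10H2O

Na2SO4·10H2O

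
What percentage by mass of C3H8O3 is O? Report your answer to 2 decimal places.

52.12%

Molar mass = 3(12.01) + 8(1.008) + 3(16.00) = 92.094 g/mol
Mass of O per mole = 3 × 16.00 = 48.000 g
% O = 48.000 / 92.094 × 100 = 52.12%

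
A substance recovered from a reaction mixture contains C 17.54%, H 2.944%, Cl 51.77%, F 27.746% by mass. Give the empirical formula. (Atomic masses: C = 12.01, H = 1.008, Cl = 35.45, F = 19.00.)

Assume 100 g: 17.54 g C, 2.944 g H, 51.77 g Cl, 27.746 g F.
Moles — C: 17.54 / 12.01 = 1.46 mol; H: 2.944 / 1.008 = 2.921 mol; Cl: 51.77 / 35.45 = 1.46 mol; F: 27.746 / 19.00 = 1.46 mol
Divide by the smallest (1.46 mol F): C 1.000, H 2.000, Cl 1.000, F 1.000
→ CH2ClF

CH2ClF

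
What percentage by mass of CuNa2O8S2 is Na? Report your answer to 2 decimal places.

Molar mass = 1(63.55) + 2(22.99) + 8(16.00) + 2(32.07) = 301.670 g/mol
Mass of Na per mole = 2 × 22.99 = 45.980 g
% Na = 45.980 / 301.670 × 100 = 15.24%

15.24%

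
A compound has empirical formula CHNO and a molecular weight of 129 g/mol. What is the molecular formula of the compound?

C3H3N3O3

Empirical-formula mass = 43.03 g/mol
n = 129 / 43.03 = 3.00 ≈ 3
Molecular formula = (CHNO)3 = C3H3N3O3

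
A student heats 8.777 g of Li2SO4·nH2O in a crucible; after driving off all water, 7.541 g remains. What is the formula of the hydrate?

Mass of water lost = 8.777 − 7.541 = 1.236 g → 1.236 / 18.02 = 0.06859 mol H2O
Molar mass of Li2SO4 = 109.95 g/mol → mol Li2SO4 = 7.541 / 109.95 = 0.06859
n = 0.06859 / 0.06859 = 1.00 ≈ 1 → Li2SO4·H2O

Li2SO4·H2O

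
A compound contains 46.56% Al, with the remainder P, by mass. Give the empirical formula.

AlP

Assume 100 g: 46.56 g Al, 53.44 g P.
Al: 46.56 g ÷ 26.98 g/mol = 1.726 mol
P: 53.44 g ÷ 30.97 g/mol = 1.726 mol
Divide by the smallest (1.726 mol P): Al 1.000, P 1.000
Ratio ≈ 1:1, so the empirical formula is AlP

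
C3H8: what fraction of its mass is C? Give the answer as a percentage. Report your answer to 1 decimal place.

Molar mass = 3(12.01) + 8(1.008) = 44.094 g/mol
Mass of C per mole = 3 × 12.01 = 36.030 g
% C = 36.030 / 44.094 × 100 = 81.7%

81.7%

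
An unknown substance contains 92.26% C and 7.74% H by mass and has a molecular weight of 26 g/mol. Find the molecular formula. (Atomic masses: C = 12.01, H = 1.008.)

Assume 100 g: 92.26 g C, 7.74 g H.
Moles — C: 92.26 / 12.01 = 7.682 mol; H: 7.74 / 1.008 = 7.679 mol
Smallest is H at 7.679 mol; normalising gives C 1.000, H 1.000
Ratio ≈ 1:1, so the empirical formula is CH
Empirical-formula mass = 13.02 g/mol
n = 26 / 13.02 = 2.00 ≈ 2
Molecular formula = (CH)×2 = C2H2

C2H2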